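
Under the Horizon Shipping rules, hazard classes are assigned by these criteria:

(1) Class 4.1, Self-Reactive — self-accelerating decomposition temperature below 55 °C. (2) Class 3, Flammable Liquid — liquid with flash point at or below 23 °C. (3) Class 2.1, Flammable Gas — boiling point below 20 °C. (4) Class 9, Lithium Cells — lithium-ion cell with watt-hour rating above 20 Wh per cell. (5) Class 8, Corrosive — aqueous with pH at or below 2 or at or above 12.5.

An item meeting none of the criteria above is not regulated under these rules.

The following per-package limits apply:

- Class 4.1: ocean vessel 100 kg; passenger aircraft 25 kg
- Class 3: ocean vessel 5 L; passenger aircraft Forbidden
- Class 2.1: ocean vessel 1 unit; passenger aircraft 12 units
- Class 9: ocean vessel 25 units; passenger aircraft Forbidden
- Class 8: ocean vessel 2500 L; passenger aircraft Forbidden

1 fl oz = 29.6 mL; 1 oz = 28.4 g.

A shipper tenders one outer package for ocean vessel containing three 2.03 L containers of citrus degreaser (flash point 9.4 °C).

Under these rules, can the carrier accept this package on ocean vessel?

No

With flash point 9.4 °C (≤ 23 °C), the citrus degreaser falls in Class 3.
Class 3 quantity: three 2.03 L containers = 6.09 L.
6.09 L > 5 L (ocean vessel limit, Class 3) — over the limit.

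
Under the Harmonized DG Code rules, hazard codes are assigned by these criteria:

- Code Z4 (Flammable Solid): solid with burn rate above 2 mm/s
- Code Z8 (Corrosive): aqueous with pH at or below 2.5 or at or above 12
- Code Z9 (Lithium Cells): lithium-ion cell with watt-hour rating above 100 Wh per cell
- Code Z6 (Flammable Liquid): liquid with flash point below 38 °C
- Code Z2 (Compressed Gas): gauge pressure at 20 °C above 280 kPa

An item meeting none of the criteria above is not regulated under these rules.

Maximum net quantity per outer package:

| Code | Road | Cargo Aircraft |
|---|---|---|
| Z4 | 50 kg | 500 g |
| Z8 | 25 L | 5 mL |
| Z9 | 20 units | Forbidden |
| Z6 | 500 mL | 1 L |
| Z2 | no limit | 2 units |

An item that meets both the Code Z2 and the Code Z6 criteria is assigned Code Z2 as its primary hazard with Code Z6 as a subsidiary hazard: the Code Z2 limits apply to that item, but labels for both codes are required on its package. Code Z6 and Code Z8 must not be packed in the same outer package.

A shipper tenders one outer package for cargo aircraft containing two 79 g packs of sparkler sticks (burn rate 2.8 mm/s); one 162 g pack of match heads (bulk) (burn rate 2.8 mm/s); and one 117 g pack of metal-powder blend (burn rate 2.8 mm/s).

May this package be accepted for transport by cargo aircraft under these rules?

Yes

With burn rate 2.8 mm/s (> 2 mm/s), the sparkler sticks fall in Code Z4.
The match heads (bulk) have burn rate 2.8 mm/s, which is > 2 mm/s, so they are Code Z4 (Flammable Solid).
The metal-powder blend has burn rate 2.8 mm/s, which is > 2 mm/s, so it is Code Z4 (Flammable Solid).
Code Z4 net quantity: (two 79 g packs = 158 g) + 162 g + 117 g = 437 g.
437 g is within the cargo aircraft limit of 500 g for Code Z4.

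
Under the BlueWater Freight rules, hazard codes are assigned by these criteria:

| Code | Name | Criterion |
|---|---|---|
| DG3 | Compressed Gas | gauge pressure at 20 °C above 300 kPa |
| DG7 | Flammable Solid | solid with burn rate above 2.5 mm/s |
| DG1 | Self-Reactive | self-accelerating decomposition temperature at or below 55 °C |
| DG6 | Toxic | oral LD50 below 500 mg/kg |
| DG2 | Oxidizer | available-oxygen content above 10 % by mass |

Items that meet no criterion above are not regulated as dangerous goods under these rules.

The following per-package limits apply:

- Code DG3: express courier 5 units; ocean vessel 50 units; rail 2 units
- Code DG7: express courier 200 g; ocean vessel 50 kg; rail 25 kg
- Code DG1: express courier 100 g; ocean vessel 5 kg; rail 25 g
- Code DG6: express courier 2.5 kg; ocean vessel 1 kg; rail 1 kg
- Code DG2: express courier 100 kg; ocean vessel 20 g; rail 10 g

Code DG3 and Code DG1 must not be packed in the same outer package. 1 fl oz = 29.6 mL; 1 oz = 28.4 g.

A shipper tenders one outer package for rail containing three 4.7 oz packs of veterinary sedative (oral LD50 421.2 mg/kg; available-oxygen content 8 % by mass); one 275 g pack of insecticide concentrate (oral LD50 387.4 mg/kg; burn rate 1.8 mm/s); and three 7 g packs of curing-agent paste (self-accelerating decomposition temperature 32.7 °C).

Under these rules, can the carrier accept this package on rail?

Yes

The veterinary sedative has oral LD50 421.2 mg/kg, which is < 500 mg/kg, so it is Code DG6 (Toxic).
Insecticide concentrate: oral LD50 387.4 mg/kg < 500 mg/kg → Code DG6 (Toxic).
With self-accelerating decomposition temperature 32.7 °C (≤ 55 °C), the curing-agent paste falls in Code DG1.
Total Code DG6: (three 4.7 oz packs = 400.44 g) + 275 g = 675.44 g.
That is within the Code DG6 rail limit of 1 kg.
Code DG1 quantity: three 7 g packs = 21 g.
21 g is within the rail limit of 25 g for Code DG1.
The segregation rule (Code DG3 with Code DG1) does not apply to Code DG6 with Code DG1.
Every hazard code is within its rail limit and no segregation rule is violated.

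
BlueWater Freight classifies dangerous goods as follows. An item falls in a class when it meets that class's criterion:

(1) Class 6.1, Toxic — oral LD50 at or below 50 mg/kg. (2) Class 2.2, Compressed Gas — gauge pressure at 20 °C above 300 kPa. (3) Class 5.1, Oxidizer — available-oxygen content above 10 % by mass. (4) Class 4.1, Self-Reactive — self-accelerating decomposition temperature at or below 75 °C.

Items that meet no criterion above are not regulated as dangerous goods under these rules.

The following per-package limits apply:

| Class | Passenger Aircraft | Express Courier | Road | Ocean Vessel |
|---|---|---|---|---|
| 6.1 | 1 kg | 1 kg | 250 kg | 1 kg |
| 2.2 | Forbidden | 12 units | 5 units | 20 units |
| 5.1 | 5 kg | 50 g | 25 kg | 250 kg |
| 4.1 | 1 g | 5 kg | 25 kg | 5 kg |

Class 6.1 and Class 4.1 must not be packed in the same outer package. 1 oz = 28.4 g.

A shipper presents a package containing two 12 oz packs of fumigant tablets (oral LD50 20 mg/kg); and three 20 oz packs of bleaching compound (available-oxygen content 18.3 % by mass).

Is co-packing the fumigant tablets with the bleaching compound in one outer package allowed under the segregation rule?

Yes

With oral LD50 20 mg/kg (≤ 50 mg/kg), the fumigant tablets fall in Class 6.1.
Bleaching compound: available-oxygen content 18.3 % by mass > 10 % by mass → Class 5.1 (Oxidizer).
No segregation rule bars Class 6.1 with Class 5.1.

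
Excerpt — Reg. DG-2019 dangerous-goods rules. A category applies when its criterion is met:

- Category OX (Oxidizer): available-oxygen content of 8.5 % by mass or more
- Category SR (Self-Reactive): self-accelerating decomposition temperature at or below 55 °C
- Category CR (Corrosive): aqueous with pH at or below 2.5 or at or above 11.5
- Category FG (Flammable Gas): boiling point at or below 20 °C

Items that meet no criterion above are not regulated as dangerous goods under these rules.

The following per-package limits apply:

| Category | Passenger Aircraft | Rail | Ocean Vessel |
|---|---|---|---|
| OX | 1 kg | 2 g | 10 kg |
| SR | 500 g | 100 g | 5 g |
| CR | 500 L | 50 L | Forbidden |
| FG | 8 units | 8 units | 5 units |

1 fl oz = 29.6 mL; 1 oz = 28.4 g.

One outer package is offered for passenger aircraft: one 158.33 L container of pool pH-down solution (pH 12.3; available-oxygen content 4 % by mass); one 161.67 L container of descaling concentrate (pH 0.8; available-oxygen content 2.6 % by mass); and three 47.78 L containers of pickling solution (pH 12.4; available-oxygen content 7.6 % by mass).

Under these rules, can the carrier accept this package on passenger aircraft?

Yes

pH 12.3 meets the Category CR criterion (Corrosive), so the pool pH-down solution is Category CR.
The descaling concentrate has pH 0.8, which is ≤ 2.5, so it is Category CR (Corrosive).
pH 12.4 meets the Category CR criterion (Corrosive), so the pickling solution is Category CR.
Total Category CR: 158.33 L + 161.67 L + (three 47.78 L containers = 143.34 L) = 463.34 L.
463.34 L ≤ 500 L (passenger aircraft limit, Category CR) — within limit.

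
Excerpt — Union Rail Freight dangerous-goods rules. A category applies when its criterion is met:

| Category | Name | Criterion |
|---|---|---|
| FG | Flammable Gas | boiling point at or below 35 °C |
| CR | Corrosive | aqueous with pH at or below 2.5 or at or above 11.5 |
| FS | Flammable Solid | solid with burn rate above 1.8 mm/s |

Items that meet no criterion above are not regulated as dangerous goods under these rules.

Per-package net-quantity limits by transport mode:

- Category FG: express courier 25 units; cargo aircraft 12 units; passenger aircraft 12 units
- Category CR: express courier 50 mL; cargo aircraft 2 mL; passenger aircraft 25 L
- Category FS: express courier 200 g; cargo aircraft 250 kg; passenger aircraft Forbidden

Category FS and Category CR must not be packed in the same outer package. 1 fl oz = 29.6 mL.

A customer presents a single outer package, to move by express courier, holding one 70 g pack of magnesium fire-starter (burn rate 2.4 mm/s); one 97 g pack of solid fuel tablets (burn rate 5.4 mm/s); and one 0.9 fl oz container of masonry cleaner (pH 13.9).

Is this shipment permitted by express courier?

No

Burn rate 2.4 mm/s meets the Category FS criterion (Flammable Solid), so the magnesium fire-starter is Category FS.
With burn rate 5.4 mm/s (> 1.8 mm/s), the solid fuel tablets fall in Category FS.
With pH 13.9 (≥ 11.5), the masonry cleaner falls in Category CR.
Category FS net quantity: 70 g + 97 g = 167 g.
167 g is within the express courier limit of 200 g for Category FS.
Category CR quantity: one 0.9 fl oz container = 26.64 mL.
26.64 mL ≤ 50 mL (express courier limit, Category CR) — within limit.
Category FS and Category CR may not share an outer package.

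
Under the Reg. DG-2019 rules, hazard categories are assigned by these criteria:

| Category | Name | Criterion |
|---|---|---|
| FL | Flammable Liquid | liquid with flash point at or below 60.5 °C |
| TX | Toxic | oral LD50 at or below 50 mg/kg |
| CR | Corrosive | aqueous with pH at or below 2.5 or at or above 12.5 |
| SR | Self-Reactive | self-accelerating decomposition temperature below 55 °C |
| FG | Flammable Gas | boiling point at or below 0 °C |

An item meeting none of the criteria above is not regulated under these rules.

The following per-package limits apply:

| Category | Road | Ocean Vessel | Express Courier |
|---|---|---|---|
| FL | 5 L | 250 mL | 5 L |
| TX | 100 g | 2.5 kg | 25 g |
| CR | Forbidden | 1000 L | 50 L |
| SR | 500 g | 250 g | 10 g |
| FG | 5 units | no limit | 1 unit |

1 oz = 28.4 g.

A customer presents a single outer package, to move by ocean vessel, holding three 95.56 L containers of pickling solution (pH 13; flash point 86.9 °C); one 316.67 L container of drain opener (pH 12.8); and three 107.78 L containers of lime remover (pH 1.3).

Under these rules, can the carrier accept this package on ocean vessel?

Yes

pH 13 meets the Category CR criterion (Corrosive), so the pickling solution is Category CR.
The drain opener has pH 12.8, which is ≥ 12.5, so it is Category CR (Corrosive).
The lime remover has pH 1.3, which is ≤ 2.5, so it is Category CR (Corrosive).
Category CR net quantity: (three 95.56 L containers = 286.68 L) + 316.67 L + (three 107.78 L containers = 323.34 L) = 926.69 L.
That is within the Category CR ocean vessel limit of 1000 L.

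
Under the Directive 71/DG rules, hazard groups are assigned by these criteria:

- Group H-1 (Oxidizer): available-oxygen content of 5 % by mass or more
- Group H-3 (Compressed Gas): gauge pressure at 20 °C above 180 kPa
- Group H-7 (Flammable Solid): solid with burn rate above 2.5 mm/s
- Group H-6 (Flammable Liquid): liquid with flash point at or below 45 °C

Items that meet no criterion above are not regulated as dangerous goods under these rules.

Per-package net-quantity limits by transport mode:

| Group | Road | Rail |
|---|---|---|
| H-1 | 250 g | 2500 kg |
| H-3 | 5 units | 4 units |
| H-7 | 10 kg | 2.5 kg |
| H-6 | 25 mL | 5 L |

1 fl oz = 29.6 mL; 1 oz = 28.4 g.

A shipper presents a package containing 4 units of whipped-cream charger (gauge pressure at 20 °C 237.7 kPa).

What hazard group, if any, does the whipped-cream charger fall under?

Group H-3

With gauge pressure at 20 °C 237.7 kPa (> 180 kPa), the whipped-cream charger falls in Group H-3.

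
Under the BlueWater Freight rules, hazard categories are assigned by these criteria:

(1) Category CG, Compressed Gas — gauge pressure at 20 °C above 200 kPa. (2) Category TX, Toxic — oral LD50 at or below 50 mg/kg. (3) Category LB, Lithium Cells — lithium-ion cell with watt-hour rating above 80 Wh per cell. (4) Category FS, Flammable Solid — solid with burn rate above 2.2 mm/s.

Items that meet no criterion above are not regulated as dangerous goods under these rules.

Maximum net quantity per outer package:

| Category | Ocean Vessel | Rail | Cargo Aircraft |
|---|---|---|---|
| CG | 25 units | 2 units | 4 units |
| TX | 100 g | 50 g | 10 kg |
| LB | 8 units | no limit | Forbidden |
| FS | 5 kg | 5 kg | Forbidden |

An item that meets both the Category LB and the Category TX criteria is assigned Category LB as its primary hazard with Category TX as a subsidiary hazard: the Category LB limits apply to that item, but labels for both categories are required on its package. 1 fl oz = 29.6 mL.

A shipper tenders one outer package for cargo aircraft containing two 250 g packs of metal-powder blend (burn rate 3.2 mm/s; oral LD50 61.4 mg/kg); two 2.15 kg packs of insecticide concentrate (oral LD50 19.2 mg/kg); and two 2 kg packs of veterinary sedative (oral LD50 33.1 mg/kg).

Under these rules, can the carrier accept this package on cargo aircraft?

No

Burn rate 3.2 mm/s meets the Category FS criterion (Flammable Solid), so the metal-powder blend is Category FS.
The insecticide concentrate has oral LD50 19.2 mg/kg, which is ≤ 50 mg/kg, so it is Category TX (Toxic).
Oral LD50 33.1 mg/kg meets the Category TX criterion (Toxic), so the veterinary sedative is Category TX.
Category FS quantity: two 250 g packs = 500 g.
By cargo aircraft, Category FS is Forbidden regardless of quantity.
Total Category TX: (two 2.15 kg packs = 4.3 kg) + (two 2 kg packs = 4 kg) = 8.3 kg.
That is within the Category TX cargo aircraft limit of 10 kg.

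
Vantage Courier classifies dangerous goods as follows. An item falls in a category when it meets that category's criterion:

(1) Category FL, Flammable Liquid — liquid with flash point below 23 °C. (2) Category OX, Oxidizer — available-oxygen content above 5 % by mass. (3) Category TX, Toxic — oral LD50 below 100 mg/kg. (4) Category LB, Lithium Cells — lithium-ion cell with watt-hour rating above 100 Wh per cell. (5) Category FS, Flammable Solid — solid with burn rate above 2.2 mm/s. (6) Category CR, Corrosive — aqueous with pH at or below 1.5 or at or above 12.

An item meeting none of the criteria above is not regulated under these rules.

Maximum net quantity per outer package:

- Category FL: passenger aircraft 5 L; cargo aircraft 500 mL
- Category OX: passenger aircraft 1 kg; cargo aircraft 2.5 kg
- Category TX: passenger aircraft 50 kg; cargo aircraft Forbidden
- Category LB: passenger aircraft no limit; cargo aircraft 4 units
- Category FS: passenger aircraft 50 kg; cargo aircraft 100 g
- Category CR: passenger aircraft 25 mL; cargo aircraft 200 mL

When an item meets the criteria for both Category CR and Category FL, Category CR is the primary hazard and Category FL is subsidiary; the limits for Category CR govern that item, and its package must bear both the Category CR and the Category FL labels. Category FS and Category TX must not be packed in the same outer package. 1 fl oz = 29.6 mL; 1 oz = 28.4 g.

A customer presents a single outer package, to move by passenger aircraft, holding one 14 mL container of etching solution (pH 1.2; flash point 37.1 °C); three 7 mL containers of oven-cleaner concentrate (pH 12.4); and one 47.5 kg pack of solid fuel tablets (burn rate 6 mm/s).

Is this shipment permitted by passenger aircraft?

With pH 1.2 (≤ 1.5), the etching solution falls in Category CR.
pH 12.4 meets the Category CR criterion (Corrosive), so the oven-cleaner concentrate is Category CR.
With burn rate 6 mm/s (> 2.2 mm/s), the solid fuel tablets fall in Category FS.
Total Category CR: 14 mL + (three 7 mL containers = 21 mL) = 35 mL.
35 mL exceeds the passenger aircraft limit of 25 mL for Category CR.
Category FS quantity: 47.5 kg.
47.5 kg is within the passenger aircraft limit of 50 kg for Category FS.
The segregation rule (Category FS with Category TX) does not apply to Category CR with Category FS.

No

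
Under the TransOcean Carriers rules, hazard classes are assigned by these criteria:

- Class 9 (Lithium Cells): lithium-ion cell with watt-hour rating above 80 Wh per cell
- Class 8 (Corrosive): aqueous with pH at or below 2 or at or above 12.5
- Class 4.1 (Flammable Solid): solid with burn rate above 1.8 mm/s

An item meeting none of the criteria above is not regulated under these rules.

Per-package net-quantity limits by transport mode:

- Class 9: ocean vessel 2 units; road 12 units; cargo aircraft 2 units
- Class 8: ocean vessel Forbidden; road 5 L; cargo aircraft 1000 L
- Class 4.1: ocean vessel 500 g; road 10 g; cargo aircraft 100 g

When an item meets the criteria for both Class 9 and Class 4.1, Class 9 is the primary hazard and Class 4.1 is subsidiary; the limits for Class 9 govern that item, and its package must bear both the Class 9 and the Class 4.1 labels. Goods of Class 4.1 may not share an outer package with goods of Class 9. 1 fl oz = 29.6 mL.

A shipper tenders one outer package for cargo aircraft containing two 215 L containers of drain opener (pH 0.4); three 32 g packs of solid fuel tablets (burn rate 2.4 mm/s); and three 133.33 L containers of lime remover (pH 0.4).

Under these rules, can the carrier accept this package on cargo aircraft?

pH 0.4 meets the Class 8 criterion (Corrosive), so the drain opener is Class 8.
The solid fuel tablets have burn rate 2.4 mm/s, which is > 1.8 mm/s, so they are Class 4.1 (Flammable Solid).
The lime remover has pH 0.4, which is ≤ 2, so it is Class 8 (Corrosive).
Class 8 net quantity: (two 215 L containers = 430 L) + (three 133.33 L containers = 399.99 L) = 829.99 L.
That is within the Class 8 cargo aircraft limit of 1000 L.
Class 4.1 quantity: three 32 g packs = 96 g.
That is within the Class 4.1 cargo aircraft limit of 100 g.
The segregation rule (Class 4.1 with Class 9) does not apply to Class 8 with Class 4.1.
Every hazard class is within its cargo aircraft limit and no segregation rule is violated.

Yes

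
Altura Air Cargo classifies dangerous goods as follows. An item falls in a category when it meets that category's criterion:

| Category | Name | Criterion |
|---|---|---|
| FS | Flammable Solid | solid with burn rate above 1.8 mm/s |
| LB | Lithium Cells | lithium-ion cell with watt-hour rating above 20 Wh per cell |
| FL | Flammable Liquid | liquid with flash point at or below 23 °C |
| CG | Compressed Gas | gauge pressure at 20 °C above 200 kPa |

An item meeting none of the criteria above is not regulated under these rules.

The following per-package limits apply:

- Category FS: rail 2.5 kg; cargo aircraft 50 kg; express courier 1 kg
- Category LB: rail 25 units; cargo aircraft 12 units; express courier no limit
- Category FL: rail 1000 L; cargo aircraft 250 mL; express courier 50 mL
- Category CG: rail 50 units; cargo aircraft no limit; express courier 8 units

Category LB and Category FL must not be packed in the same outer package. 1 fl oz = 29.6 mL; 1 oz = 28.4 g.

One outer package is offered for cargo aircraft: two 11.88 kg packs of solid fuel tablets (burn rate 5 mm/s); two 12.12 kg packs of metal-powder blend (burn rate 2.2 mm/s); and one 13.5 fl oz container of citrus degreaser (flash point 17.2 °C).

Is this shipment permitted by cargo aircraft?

Solid fuel tablets: burn rate 5 mm/s > 1.8 mm/s → Category FS (Flammable Solid).
Burn rate 2.2 mm/s meets the Category FS criterion (Flammable Solid), so the metal-powder blend is Category FS.
Flash point 17.2 °C meets the Category FL criterion (Flammable Liquid), so the citrus degreaser is Category FL.
Category FL quantity: one 13.5 fl oz container = 399.6 mL.
399.6 mL > 250 mL (cargo aircraft limit, Category FL) — over the limit.
Category FS net quantity: (two 11.88 kg packs = 23.76 kg) + (two 12.12 kg packs = 24.24 kg) = 48 kg.
That is within the Category FS cargo aircraft limit of 50 kg.
The segregation rule (Category LB with Category FL) does not apply to Category FL with Category FS.

No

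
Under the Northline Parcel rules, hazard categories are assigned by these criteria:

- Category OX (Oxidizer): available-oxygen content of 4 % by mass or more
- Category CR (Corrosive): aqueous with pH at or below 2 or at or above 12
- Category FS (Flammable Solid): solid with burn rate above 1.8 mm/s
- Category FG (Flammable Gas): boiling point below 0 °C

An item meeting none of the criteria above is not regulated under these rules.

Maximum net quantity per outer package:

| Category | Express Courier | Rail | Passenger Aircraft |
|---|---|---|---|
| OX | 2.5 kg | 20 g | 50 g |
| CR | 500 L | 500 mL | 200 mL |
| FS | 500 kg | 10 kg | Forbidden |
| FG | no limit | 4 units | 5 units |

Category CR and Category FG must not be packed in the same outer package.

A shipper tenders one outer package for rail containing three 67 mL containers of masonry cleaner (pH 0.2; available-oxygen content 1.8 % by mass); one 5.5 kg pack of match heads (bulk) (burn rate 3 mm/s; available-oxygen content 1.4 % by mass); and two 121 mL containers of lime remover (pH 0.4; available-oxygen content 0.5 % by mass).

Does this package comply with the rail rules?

With pH 0.2 (≤ 2), the masonry cleaner falls in Category CR.
Match heads (bulk): burn rate 3 mm/s > 1.8 mm/s → Category FS (Flammable Solid).
pH 0.4 meets the Category CR criterion (Corrosive), so the lime remover is Category CR.
Category CR net quantity: (three 67 mL containers = 201 mL) + (two 121 mL containers = 242 mL) = 443 mL.
443 mL is within the rail limit of 500 mL for Category CR.
Category FS quantity: 5.5 kg.
That is within the Category FS rail limit of 10 kg.
The segregation rule (Category CR with Category FG) does not apply to Category CR with Category FS.
Every hazard category is within its rail limit and no segregation rule is violated.

Yes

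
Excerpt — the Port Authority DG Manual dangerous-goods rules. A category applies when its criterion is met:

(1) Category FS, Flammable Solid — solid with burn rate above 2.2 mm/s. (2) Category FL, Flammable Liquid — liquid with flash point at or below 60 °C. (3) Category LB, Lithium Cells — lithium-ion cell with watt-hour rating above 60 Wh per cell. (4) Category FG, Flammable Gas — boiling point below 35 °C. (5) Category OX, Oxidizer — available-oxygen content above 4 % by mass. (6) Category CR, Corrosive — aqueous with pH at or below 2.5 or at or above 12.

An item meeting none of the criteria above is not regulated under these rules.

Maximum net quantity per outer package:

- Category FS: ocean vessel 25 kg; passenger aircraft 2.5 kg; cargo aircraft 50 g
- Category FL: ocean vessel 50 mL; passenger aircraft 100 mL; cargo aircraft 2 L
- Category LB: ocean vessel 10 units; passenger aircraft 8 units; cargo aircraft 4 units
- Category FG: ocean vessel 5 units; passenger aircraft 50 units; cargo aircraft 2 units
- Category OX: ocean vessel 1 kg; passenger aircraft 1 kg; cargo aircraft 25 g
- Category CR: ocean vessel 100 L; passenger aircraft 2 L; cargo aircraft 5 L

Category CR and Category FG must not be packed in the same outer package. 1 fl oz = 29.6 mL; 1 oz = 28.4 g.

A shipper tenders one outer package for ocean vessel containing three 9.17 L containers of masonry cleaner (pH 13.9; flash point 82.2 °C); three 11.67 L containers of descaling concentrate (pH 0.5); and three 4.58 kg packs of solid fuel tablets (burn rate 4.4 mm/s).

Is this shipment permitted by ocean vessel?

Yes

The masonry cleaner has pH 13.9, which is ≥ 12, so it is Category CR (Corrosive).
Descaling concentrate: pH 0.5 ≤ 2.5 → Category CR (Corrosive).
Solid fuel tablets: burn rate 4.4 mm/s > 2.2 mm/s → Category FS (Flammable Solid).
Category CR net quantity: (three 9.17 L containers = 27.51 L) + (three 11.67 L containers = 35.01 L) = 62.52 L.
That is within the Category CR ocean vessel limit of 100 L.
Category FS quantity: three 4.58 kg packs = 13.74 kg.
That is within the Category FS ocean vessel limit of 25 kg.
The segregation rule (Category CR with Category FG) does not apply to Category CR with Category FS.
Every hazard category is within its ocean vessel limit and no segregation rule is violated.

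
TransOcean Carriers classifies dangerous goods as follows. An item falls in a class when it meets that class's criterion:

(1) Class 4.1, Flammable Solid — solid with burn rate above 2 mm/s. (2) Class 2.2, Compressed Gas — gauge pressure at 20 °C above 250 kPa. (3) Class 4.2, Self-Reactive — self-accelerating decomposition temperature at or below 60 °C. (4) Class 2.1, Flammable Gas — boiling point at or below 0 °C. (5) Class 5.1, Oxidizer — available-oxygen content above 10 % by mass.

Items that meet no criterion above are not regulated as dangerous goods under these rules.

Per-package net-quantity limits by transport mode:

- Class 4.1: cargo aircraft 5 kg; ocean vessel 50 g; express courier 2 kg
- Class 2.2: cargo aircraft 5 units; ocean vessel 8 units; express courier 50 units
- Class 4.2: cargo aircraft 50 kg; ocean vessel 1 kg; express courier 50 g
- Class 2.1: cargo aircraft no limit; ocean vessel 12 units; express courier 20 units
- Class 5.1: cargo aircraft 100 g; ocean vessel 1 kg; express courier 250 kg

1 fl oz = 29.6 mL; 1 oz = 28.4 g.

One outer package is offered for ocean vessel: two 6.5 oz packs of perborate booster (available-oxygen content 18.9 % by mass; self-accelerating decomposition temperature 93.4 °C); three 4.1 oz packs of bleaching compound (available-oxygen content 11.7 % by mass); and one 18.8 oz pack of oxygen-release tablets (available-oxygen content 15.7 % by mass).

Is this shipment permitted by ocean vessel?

No

The perborate booster has available-oxygen content 18.9 % by mass, which is > 10 % by mass, so it is Class 5.1 (Oxidizer).
Available-oxygen content 11.7 % by mass meets the Class 5.1 criterion (Oxidizer), so the bleaching compound is Class 5.1.
The oxygen-release tablets have available-oxygen content 15.7 % by mass, which is > 10 % by mass, so they are Class 5.1 (Oxidizer).
Class 5.1 net quantity: (two 6.5 oz packs = 369.2 g) + (three 4.1 oz packs = 349.32 g) + (one 18.8 oz pack = 533.92 g) = 1252.44 g.
1252.44 g > 1 kg (ocean vessel limit, Class 5.1) — over the limit.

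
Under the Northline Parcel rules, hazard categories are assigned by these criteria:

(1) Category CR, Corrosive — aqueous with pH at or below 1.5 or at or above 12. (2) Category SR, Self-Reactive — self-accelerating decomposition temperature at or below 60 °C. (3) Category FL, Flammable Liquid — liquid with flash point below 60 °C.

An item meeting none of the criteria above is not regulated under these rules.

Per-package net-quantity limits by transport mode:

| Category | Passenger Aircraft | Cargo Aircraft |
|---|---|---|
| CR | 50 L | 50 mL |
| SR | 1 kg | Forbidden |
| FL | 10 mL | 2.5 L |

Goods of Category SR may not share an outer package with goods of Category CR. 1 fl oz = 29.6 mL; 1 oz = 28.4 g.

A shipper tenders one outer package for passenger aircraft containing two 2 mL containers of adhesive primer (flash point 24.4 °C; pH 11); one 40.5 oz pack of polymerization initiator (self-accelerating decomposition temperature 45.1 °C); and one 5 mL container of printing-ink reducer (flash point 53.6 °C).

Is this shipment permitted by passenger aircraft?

Adhesive primer: flash point 24.4 °C < 60 °C → Category FL (Flammable Liquid).
The polymerization initiator has self-accelerating decomposition temperature 45.1 °C, which is ≤ 60 °C, so it is Category SR (Self-Reactive).
With flash point 53.6 °C (< 60 °C), the printing-ink reducer falls in Category FL.
Total Category FL: (two 2 mL containers = 4 mL) + 5 mL = 9 mL.
9 mL is within the passenger aircraft limit of 10 mL for Category FL.
Category SR quantity: one 40.5 oz pack = 1150.2 g.
That exceeds the Category SR passenger aircraft limit of 1 kg.
The segregation rule (Category SR with Category CR) does not apply to Category FL with Category SR.

No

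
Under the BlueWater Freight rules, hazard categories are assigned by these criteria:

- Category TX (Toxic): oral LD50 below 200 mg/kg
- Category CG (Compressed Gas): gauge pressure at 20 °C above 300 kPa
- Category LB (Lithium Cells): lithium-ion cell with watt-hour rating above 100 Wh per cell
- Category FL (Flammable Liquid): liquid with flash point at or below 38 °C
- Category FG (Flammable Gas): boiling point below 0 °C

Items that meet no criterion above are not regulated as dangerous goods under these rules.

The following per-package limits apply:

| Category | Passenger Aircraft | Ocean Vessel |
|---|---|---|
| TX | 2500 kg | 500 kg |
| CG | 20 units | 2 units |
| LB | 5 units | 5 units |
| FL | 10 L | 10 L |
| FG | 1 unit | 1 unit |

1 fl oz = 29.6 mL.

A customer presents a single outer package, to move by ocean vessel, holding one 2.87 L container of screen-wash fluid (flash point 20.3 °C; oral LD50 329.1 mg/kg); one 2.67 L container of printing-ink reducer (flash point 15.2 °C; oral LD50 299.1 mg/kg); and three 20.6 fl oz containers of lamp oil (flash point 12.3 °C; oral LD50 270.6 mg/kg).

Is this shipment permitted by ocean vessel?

Yes

With flash point 20.3 °C (≤ 38 °C), the screen-wash fluid falls in Category FL.
Flash point 15.2 °C meets the Category FL criterion (Flammable Liquid), so the printing-ink reducer is Category FL.
Flash point 12.3 °C meets the Category FL criterion (Flammable Liquid), so the lamp oil is Category FL.
Total Category FL: 2.87 L + 2.67 L + (three 20.6 fl oz containers = 1829.28 mL) = 7369.28 mL.
7369.28 mL is within the ocean vessel limit of 10 L for Category FL.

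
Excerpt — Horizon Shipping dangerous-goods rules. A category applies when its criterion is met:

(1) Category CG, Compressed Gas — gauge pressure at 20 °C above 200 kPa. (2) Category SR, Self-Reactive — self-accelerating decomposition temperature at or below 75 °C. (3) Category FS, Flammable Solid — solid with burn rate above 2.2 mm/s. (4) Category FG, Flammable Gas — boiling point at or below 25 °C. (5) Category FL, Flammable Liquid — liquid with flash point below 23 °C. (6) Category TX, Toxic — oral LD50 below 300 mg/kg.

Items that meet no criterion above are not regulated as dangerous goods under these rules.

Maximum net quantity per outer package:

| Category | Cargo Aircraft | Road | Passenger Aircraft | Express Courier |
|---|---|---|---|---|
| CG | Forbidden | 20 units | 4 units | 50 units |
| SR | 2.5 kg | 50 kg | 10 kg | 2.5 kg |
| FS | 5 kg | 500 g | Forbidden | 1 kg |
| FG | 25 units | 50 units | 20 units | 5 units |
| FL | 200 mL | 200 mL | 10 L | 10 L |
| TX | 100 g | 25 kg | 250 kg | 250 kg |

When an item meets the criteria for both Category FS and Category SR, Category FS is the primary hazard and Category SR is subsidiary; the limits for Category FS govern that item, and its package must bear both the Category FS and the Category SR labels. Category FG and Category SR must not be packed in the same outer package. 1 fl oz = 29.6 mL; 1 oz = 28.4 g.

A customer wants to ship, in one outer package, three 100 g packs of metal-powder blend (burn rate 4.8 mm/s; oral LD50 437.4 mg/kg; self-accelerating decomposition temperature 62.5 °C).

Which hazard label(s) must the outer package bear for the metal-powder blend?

Burn rate 4.8 mm/s meets the Category FS criterion (Flammable Solid), so the metal-powder blend is Category FS.
Metal-powder blend: self-accelerating decomposition temperature 62.5 °C ≤ 75 °C → Category SR (Self-Reactive).
By the precedence rule Category FS is primary and Category SR is subsidiary, and that rule requires both labels on the package.

Category FS and SR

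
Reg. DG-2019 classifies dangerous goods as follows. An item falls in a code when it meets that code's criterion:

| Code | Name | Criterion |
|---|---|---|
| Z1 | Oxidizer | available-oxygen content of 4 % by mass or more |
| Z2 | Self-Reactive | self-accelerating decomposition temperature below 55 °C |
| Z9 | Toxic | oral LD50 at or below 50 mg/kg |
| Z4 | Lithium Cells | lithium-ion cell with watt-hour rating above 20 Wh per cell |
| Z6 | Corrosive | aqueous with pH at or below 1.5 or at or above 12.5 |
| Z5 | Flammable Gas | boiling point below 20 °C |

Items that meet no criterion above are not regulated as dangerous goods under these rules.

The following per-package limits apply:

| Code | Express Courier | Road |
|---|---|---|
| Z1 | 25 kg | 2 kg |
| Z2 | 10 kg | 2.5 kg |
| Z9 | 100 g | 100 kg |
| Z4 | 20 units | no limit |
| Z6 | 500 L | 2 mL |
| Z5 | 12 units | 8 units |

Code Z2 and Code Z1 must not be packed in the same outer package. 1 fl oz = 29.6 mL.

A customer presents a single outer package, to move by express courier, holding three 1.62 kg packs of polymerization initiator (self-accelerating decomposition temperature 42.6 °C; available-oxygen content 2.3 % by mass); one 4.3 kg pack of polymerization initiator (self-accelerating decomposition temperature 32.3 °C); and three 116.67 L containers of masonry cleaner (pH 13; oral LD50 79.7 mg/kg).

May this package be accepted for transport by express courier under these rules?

Self-accelerating decomposition temperature 42.6 °C meets the Code Z2 criterion (Self-Reactive), so the polymerization initiator is Code Z2.
Self-accelerating decomposition temperature 32.3 °C meets the Code Z2 criterion (Self-Reactive), so the polymerization initiator is Code Z2.
pH 13 meets the Code Z6 criterion (Corrosive), so the masonry cleaner is Code Z6.
Code Z2 net quantity: (three 1.62 kg packs = 4.86 kg) + 4.3 kg = 9.16 kg.
9.16 kg is within the express courier limit of 10 kg for Code Z2.
Code Z6 quantity: three 116.67 L containers = 350.01 L.
That is within the Code Z6 express courier limit of 500 L.
The segregation rule (Code Z2 with Code Z1) does not apply to Code Z2 with Code Z6.
Every hazard code is within its express courier limit and no segregation rule is violated.

Yes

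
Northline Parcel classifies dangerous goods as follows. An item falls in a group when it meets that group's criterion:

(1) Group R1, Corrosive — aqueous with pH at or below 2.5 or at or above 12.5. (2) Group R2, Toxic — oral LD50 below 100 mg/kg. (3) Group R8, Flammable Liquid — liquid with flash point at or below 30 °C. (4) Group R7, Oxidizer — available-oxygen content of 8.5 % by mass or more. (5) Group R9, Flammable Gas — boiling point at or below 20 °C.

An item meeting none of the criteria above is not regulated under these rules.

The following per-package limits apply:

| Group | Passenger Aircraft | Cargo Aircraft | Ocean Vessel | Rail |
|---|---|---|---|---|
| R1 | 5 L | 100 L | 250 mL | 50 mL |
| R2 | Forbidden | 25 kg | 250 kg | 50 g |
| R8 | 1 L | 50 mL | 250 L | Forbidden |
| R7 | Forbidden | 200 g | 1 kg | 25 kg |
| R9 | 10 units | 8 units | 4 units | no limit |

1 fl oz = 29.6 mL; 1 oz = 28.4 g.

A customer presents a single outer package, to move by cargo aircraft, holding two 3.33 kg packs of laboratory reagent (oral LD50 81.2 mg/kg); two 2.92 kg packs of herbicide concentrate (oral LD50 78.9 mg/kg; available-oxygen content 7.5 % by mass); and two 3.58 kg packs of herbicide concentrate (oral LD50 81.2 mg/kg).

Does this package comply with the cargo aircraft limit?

The laboratory reagent has oral LD50 81.2 mg/kg, which is < 100 mg/kg, so it is Group R2 (Toxic).
Herbicide concentrate: oral LD50 78.9 mg/kg < 100 mg/kg → Group R2 (Toxic).
With oral LD50 81.2 mg/kg (< 100 mg/kg), the herbicide concentrate falls in Group R2.
Group R2 net quantity: (two 3.33 kg packs = 6.66 kg) + (two 2.92 kg packs = 5.84 kg) + (two 3.58 kg packs = 7.16 kg) = 19.66 kg.
19.66 kg ≤ 25 kg (cargo aircraft limit, Group R2) — within limit.

Yes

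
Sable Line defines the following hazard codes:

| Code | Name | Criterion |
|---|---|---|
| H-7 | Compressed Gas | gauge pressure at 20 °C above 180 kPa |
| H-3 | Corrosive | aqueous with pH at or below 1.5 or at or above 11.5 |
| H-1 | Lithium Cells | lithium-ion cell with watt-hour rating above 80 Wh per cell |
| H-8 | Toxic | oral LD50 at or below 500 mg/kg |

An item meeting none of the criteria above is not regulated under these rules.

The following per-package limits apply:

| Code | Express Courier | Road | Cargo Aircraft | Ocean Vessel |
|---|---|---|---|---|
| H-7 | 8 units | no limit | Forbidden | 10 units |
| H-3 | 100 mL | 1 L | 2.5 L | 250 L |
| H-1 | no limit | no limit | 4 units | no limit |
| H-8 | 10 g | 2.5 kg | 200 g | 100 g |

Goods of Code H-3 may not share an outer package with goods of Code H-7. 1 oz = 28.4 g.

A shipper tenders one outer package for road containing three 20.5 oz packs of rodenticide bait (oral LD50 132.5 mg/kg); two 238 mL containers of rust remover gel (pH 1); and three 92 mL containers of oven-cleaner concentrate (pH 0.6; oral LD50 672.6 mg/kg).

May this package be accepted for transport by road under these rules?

Rodenticide bait: oral LD50 132.5 mg/kg ≤ 500 mg/kg → Code H-8 (Toxic).
Rust remover gel: pH 1 ≤ 1.5 → Code H-3 (Corrosive).
Oven-cleaner concentrate: pH 0.6 ≤ 1.5 → Code H-3 (Corrosive).
Total Code H-3: (two 238 mL containers = 476 mL) + (three 92 mL containers = 276 mL) = 752 mL.
752 mL ≤ 1 L (road limit, Code H-3) — within limit.
Code H-8 quantity: three 20.5 oz packs = 1746.6 g.
1746.6 g is within the road limit of 2.5 kg for Code H-8.
The segregation rule (Code H-3 with Code H-7) does not apply to Code H-3 with Code H-8.
Every hazard code is within its road limit and no segregation rule is violated.

Yes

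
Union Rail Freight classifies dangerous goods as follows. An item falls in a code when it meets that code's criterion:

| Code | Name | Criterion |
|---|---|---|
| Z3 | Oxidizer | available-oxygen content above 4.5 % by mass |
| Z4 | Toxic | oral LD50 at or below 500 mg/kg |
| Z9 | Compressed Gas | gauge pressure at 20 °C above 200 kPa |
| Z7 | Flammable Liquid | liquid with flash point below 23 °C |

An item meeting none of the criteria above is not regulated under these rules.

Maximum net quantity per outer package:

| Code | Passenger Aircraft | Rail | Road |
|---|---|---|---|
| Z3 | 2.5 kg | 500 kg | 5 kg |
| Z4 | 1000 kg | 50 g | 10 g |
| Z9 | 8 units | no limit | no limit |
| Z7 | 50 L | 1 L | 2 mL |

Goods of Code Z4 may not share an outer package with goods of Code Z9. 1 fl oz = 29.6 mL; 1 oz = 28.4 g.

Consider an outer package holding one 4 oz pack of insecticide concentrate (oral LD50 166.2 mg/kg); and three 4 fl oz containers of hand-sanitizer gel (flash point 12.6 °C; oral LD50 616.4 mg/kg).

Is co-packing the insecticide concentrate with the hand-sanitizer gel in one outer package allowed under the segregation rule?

With oral LD50 166.2 mg/kg (≤ 500 mg/kg), the insecticide concentrate falls in Code Z4.
The hand-sanitizer gel has flash point 12.6 °C, which is < 23 °C, so it is Code Z7 (Flammable Liquid).
No segregation rule bars Code Z4 with Code Z7.

Yes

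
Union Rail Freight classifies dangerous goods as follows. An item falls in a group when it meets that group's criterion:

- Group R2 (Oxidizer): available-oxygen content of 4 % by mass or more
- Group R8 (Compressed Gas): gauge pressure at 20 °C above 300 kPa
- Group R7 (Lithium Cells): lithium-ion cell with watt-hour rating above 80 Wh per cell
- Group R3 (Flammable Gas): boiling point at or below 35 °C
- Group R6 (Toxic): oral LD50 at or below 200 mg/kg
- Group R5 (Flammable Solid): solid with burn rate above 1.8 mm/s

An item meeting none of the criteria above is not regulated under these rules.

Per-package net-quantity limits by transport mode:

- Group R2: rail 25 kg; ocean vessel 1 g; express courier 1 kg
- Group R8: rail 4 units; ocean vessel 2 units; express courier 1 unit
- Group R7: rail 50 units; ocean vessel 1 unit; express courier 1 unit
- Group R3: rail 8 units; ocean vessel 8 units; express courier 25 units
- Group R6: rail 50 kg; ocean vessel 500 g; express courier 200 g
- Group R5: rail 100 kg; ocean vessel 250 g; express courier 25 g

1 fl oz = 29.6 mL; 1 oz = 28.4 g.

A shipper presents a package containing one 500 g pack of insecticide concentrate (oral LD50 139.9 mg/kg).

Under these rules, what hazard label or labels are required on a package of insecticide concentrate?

Group R6

With oral LD50 139.9 mg/kg (≤ 200 mg/kg), the insecticide concentrate falls in Group R6.
Only the Group R6 label is required.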